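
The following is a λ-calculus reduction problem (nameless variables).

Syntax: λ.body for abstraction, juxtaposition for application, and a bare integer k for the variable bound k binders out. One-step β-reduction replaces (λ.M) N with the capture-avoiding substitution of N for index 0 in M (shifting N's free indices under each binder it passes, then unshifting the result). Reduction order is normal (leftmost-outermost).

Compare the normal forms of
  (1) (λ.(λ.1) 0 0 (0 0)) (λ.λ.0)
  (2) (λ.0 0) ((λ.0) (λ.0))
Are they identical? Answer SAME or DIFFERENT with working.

Term A:
  start: (λ.(λ.1) 0 0 (0 0)) (λ.λ.0)
  step 1: (λ.λ.λ.0) (λ.λ.0) (λ.λ.0) ((λ.λ.0) (λ.λ.0))
  step 2: (λ.λ.0) (λ.λ.0) ((λ.λ.0) (λ.λ.0))
  step 3: (λ.0) ((λ.λ.0) (λ.λ.0))
  step 4: (λ.λ.0) (λ.λ.0)
  step 5: λ.0

Term B:
  start: (λ.0 0) ((λ.0) (λ.0))
  step 1: (λ.0) (λ.0) ((λ.0) (λ.0))
  step 2: (λ.0) ((λ.0) (λ.0))
  step 3: (λ.0) (λ.0)
  step 4: λ.0

Answer: SAME — A ⇓ λ.0, B ⇓ λ.0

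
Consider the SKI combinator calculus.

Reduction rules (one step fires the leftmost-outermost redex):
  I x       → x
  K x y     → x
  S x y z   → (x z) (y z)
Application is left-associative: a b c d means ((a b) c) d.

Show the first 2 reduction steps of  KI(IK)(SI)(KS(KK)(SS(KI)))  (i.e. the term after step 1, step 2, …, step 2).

Answer: after 2 steps: SI(KS(KK)(SS(KI)))

Reduction:
  start: KI(IK)(SI)(KS(KK)(SS(KI)))
  [1] I(SI)(KS(KK)(SS(KI)))
  [2] SI(KS(KK)(SS(KI)))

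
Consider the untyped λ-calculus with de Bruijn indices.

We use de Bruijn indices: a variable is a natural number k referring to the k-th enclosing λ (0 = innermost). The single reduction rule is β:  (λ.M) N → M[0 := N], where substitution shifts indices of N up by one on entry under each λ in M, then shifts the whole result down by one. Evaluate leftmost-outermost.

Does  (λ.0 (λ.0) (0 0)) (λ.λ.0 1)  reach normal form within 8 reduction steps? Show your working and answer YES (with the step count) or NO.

Answer: YES — reaches normal form λ.λ.0 1 in 6 ≤ 8 steps

Derivation:
  start: (λ.0 (λ.0) (0 0)) (λ.λ.0 1)
  [1] (λ.λ.0 1) (λ.0) ((λ.λ.0 1) (λ.λ.0 1))
  [2] (λ.0 (λ.0)) ((λ.λ.0 1) (λ.λ.0 1))
  [3] (λ.λ.0 1) (λ.λ.0 1) (λ.0)
  [4] (λ.0 (λ.λ.0 1)) (λ.0)
  [5] (λ.0) (λ.λ.0 1)
  [6] λ.λ.0 1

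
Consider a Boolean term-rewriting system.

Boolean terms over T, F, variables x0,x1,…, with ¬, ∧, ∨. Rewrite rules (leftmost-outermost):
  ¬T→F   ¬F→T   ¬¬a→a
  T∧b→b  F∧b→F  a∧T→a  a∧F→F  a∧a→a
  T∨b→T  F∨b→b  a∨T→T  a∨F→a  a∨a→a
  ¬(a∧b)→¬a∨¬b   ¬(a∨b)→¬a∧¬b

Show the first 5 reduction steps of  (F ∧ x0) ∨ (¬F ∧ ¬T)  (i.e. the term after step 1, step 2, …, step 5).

  start: (F ∧ x0) ∨ (¬F ∧ ¬T)
  →1  F ∨ (¬F ∧ ¬T)
  →2  ¬F ∧ ¬T
  →3  T ∧ ¬T
  →4  ¬T
  →5  F

Answer: after 5 steps: F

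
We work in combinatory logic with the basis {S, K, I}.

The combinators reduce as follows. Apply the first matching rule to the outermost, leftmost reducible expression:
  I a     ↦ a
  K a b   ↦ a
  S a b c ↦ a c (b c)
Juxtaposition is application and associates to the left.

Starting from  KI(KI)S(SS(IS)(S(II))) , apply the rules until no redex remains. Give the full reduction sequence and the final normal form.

  start: KI(KI)S(SS(IS)(S(II)))
  →1  IS(SS(IS)(S(II)))
  →2  S(SS(IS)(S(II)))
  →3  S(S(S(II))(IS(S(II))))
  →4  S(S(SI)(IS(S(II))))
  →5  S(S(SI)(S(S(II))))
  →6  S(S(SI)(S(SI)))

Answer: normal form = S(S(SI)(S(SI)))  (in 6 steps)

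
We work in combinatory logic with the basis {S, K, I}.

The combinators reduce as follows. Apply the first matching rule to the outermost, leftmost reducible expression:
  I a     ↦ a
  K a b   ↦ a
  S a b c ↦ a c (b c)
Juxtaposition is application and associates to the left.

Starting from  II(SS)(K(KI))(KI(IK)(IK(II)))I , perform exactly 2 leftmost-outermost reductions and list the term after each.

  start: II(SS)(K(KI))(KI(IK)(IK(II)))I
  step 1: I(SS)(K(KI))(KI(IK)(IK(II)))I
  step 2: SS(K(KI))(KI(IK)(IK(II)))I

Answer: after 2 steps: SS(K(KI))(KI(IK)(IK(II)))I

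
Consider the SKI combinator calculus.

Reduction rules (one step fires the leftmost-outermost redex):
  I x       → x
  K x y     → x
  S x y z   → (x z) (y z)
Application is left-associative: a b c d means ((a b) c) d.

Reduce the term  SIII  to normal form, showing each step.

  start: SIII
  [1] II(II)
  [2] I(II)
  [3] II
  [4] I

Answer: normal form = I  (in 4 steps)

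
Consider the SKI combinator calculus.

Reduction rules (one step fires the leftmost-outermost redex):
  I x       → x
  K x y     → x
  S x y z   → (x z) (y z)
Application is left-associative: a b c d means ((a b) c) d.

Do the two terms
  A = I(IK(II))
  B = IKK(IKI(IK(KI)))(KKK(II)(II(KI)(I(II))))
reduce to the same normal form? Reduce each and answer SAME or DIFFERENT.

Answer: SAME — A ⇓ KI, B ⇓ KI

Derivation:
Term A:
  start: I(IK(II))
  →1  IK(II)
  →2  K(II)
  →3  KI

Term B:
  start: IKK(IKI(IK(KI)))(KKK(II)(II(KI)(I(II))))
  →1  KK(IKI(IK(KI)))(KKK(II)(II(KI)(I(II))))
  →2  K(KKK(II)(II(KI)(I(II))))
  →3  K(K(II)(II(KI)(I(II))))
  →4  K(II)
  →5  KI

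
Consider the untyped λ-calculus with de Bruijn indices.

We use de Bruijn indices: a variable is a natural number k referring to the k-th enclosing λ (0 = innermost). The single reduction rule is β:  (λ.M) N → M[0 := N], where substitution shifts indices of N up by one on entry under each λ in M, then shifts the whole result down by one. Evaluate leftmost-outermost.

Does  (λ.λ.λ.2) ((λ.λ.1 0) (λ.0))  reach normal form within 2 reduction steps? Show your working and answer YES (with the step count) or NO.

  start: (λ.λ.λ.2) ((λ.λ.1 0) (λ.0))
  →1  λ.λ.(λ.λ.1 0) (λ.0)
  →2  λ.λ.λ.(λ.0) 0

Answer: NO — after 2 steps the term is λ.λ.λ.(λ.0) 0, not yet normal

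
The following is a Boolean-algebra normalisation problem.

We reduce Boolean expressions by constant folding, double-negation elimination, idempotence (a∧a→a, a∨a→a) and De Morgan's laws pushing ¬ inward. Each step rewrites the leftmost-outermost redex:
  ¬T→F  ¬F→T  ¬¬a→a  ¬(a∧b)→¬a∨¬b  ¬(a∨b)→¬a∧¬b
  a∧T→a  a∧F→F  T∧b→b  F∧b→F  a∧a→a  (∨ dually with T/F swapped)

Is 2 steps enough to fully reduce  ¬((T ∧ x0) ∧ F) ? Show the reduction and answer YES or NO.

  start: ¬((T ∧ x0) ∧ F)
  [1] ¬(T ∧ x0) ∨ ¬F
  [2] (¬T ∨ ¬x0) ∨ ¬F

Answer: NO — after 2 steps the term is (¬T ∨ ¬x0) ∨ ¬F, not yet normal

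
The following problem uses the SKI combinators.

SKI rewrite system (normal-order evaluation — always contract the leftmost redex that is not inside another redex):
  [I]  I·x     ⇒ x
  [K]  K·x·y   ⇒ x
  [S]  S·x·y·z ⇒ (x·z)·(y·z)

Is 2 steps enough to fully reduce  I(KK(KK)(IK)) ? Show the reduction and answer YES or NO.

  start: I(KK(KK)(IK))
  →1  KK(KK)(IK)
  →2  K(IK)

Answer: NO — after 2 steps the term is K(IK), not yet normal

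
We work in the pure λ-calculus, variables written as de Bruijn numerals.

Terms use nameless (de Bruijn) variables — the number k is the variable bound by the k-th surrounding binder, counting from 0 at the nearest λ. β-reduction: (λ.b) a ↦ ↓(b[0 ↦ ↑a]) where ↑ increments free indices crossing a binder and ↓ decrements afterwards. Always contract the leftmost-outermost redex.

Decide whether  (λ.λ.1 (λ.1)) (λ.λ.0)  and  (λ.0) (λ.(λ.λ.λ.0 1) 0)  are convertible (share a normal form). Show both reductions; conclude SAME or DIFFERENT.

Term A:
  start: (λ.λ.1 (λ.1)) (λ.λ.0)
  [1] λ.(λ.λ.0) (λ.1)
  [2] λ.λ.0

Term B:
  start: (λ.0) (λ.(λ.λ.λ.0 1) 0)
  [1] λ.(λ.λ.λ.0 1) 0
  [2] λ.λ.λ.0 1

Answer: DIFFERENT — A ⇓ λ.λ.0, B ⇓ λ.λ.λ.0 1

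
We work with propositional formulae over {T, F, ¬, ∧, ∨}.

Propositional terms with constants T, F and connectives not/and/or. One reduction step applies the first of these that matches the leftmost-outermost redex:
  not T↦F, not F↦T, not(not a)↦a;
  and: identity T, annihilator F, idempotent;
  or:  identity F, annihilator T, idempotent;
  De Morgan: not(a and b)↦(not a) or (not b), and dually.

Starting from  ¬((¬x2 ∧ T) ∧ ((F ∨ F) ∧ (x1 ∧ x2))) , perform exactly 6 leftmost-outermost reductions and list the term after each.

Answer: after 6 steps: x2 ∨ (¬(F ∨ F) ∨ ¬(x1 ∧ x2))

Working:
  start: ¬((¬x2 ∧ T) ∧ ((F ∨ F) ∧ (x1 ∧ x2)))
  step 1: ¬(¬x2 ∧ T) ∨ ¬((F ∨ F) ∧ (x1 ∧ x2))
  step 2: (¬¬x2 ∨ ¬T) ∨ ¬((F ∨ F) ∧ (x1 ∧ x2))
  step 3: (x2 ∨ ¬T) ∨ ¬((F ∨ F) ∧ (x1 ∧ x2))
  step 4: (x2 ∨ F) ∨ ¬((F ∨ F) ∧ (x1 ∧ x2))
  step 5: x2 ∨ ¬((F ∨ F) ∧ (x1 ∧ x2))
  step 6: x2 ∨ (¬(F ∨ F) ∨ ¬(x1 ∧ x2))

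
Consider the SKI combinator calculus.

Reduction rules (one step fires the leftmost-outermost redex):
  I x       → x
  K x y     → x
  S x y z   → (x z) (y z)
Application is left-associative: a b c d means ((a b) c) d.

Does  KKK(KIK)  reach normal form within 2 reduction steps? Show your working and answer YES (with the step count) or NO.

  start: KKK(KIK)
  →1  K(KIK)
  →2  KI

Answer: YES — reaches normal form KI in 2 ≤ 2 steps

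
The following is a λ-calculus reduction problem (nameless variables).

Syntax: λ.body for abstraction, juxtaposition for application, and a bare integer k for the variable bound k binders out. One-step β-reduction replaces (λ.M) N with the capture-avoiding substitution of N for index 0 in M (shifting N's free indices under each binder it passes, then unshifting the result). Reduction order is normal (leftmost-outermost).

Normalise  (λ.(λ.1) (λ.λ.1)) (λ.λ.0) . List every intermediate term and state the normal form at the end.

Answer: normal form = λ.λ.0  (in 2 steps)

Reduction:
  start: (λ.(λ.1) (λ.λ.1)) (λ.λ.0)
  [1] (λ.λ.λ.0) (λ.λ.1)
  [2] λ.λ.0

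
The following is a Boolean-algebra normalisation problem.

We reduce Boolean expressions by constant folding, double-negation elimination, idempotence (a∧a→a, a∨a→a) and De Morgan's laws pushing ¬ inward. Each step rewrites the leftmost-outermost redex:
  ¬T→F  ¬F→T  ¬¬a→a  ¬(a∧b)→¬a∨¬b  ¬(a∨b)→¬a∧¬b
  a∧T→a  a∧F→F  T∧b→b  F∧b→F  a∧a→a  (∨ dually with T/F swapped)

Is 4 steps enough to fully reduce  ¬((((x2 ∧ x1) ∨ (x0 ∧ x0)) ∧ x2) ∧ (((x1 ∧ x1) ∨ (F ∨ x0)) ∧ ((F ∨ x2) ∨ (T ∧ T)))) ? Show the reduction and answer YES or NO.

Answer: NO — after 4 steps the term is (((¬x2 ∨ ¬x1) ∧ ¬(x0 ∧ x0)) ∨ ¬x2) ∨ ¬(((x1 ∧ x1) ∨ (F ∨ x0)) ∧ ((F ∨ x2) ∨ (T ∧ T))), not yet normal

Working:
  start: ¬((((x2 ∧ x1) ∨ (x0 ∧ x0)) ∧ x2) ∧ (((x1 ∧ x1) ∨ (F ∨ x0)) ∧ ((F ∨ x2) ∨ (T ∧ T))))
  [1] ¬(((x2 ∧ x1) ∨ (x0 ∧ x0)) ∧ x2) ∨ ¬(((x1 ∧ x1) ∨ (F ∨ x0)) ∧ ((F ∨ x2) ∨ (T ∧ T)))
  [2] (¬((x2 ∧ x1) ∨ (x0 ∧ x0)) ∨ ¬x2) ∨ ¬(((x1 ∧ x1) ∨ (F ∨ x0)) ∧ ((F ∨ x2) ∨ (T ∧ T)))
  [3] ((¬(x2 ∧ x1) ∧ ¬(x0 ∧ x0)) ∨ ¬x2) ∨ ¬(((x1 ∧ x1) ∨ (F ∨ x0)) ∧ ((F ∨ x2) ∨ (T ∧ T)))
  [4] (((¬x2 ∨ ¬x1) ∧ ¬(x0 ∧ x0)) ∨ ¬x2) ∨ ¬(((x1 ∧ x1) ∨ (F ∨ x0)) ∧ ((F ∨ x2) ∨ (T ∧ T)))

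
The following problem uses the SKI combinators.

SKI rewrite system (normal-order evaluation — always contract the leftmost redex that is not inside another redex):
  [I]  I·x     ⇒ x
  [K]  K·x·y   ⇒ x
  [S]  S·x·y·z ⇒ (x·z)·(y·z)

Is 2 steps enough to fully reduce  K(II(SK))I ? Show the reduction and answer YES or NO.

Answer: NO — after 2 steps the term is I(SK), not yet normal

Derivation:
  start: K(II(SK))I
  step 1: II(SK)
  step 2: I(SK)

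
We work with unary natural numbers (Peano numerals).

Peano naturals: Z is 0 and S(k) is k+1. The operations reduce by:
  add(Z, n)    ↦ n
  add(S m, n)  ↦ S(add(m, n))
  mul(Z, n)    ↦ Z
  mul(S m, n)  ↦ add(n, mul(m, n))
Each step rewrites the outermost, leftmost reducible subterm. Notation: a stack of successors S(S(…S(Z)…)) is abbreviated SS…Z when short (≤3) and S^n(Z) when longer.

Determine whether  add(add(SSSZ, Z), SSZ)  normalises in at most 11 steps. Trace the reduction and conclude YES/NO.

  start: add(add(SSSZ, Z), SSZ)
  →1  add(S(add(SSZ, Z)), SSZ)
  →2  S(add(add(SSZ, Z), SSZ))
  →3  S(add(S(add(SZ, Z)), SSZ))
  →4  S(S(add(add(SZ, Z), SSZ)))
  →5  S(S(add(S(add(Z, Z)), SSZ)))
  →6  S(S(S(add(add(Z, Z), SSZ))))
  →7  S(S(S(add(Z, SSZ))))
  →8  S^5(Z)

Answer: YES — reaches normal form S^5(Z) in 8 ≤ 11 steps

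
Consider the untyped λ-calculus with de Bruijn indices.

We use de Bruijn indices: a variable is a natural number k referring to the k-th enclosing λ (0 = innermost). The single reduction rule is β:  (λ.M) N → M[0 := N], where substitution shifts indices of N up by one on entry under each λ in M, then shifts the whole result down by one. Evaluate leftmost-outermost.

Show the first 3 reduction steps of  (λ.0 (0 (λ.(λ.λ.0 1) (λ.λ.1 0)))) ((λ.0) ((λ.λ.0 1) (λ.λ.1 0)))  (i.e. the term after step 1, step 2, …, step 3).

  start: (λ.0 (0 (λ.(λ.λ.0 1) (λ.λ.1 0)))) ((λ.0) ((λ.λ.0 1) (λ.λ.1 0)))
  step 1: (λ.0) ((λ.λ.0 1) (λ.λ.1 0)) ((λ.0) ((λ.λ.0 1) (λ.λ.1 0)) (λ.(λ.λ.0 1) (λ.λ.1 0)))
  step 2: (λ.λ.0 1) (λ.λ.1 0) ((λ.0) ((λ.λ.0 1) (λ.λ.1 0)) (λ.(λ.λ.0 1) (λ.λ.1 0)))
  step 3: (λ.0 (λ.λ.1 0)) ((λ.0) ((λ.λ.0 1) (λ.λ.1 0)) (λ.(λ.λ.0 1) (λ.λ.1 0)))

Answer: after 3 steps: (λ.0 (λ.λ.1 0)) ((λ.0) ((λ.λ.0 1) (λ.λ.1 0)) (λ.(λ.λ.0 1) (λ.λ.1 0)))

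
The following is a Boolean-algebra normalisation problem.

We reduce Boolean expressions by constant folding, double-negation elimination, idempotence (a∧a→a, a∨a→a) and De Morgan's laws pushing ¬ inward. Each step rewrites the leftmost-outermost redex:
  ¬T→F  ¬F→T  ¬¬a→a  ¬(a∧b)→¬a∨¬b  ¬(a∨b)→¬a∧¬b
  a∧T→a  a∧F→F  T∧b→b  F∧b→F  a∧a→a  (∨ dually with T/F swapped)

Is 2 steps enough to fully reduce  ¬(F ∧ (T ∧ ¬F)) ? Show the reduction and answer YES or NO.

  start: ¬(F ∧ (T ∧ ¬F))
  step 1: ¬F ∨ ¬(T ∧ ¬F)
  step 2: T ∨ ¬(T ∧ ¬F)

Answer: NO — after 2 steps the term is T ∨ ¬(T ∧ ¬F), not yet normal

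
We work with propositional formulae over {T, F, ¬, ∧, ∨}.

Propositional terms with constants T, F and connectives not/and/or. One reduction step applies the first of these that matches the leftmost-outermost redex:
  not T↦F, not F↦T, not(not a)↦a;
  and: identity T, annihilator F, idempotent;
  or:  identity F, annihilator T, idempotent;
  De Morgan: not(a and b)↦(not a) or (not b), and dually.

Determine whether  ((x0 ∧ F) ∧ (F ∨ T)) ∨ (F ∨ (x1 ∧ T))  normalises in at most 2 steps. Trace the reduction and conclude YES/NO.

  start: ((x0 ∧ F) ∧ (F ∨ T)) ∨ (F ∨ (x1 ∧ T))
  [1] (F ∧ (F ∨ T)) ∨ (F ∨ (x1 ∧ T))
  [2] F ∨ (F ∨ (x1 ∧ T))

Answer: NO — after 2 steps the term is F ∨ (F ∨ (x1 ∧ T)), not yet normal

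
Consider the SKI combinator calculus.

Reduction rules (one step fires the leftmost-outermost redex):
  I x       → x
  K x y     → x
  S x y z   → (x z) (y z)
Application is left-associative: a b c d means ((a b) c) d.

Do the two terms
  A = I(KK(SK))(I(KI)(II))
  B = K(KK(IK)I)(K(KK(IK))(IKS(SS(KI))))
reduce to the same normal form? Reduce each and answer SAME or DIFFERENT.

Answer: SAME — A ⇓ KI, B ⇓ KI

Derivation:
Term A:
  start: I(KK(SK))(I(KI)(II))
  step 1: KK(SK)(I(KI)(II))
  step 2: K(I(KI)(II))
  step 3: K(KI(II))
  step 4: KI

Term B:
  start: K(KK(IK)I)(K(KK(IK))(IKS(SS(KI))))
  step 1: KK(IK)I
  step 2: KI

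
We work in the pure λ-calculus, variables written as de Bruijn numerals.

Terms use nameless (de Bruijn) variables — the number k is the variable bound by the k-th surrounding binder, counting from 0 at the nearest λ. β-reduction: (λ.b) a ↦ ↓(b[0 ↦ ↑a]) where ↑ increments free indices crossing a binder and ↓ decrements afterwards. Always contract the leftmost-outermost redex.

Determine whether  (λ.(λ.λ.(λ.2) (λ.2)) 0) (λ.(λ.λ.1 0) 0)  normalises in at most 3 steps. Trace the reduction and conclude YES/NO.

  start: (λ.(λ.λ.(λ.2) (λ.2)) 0) (λ.(λ.λ.1 0) 0)
  →1  (λ.λ.(λ.2) (λ.2)) (λ.(λ.λ.1 0) 0)
  →2  λ.(λ.λ.(λ.λ.1 0) 0) (λ.λ.(λ.λ.1 0) 0)
  →3  λ.λ.(λ.λ.1 0) 0

Answer: NO — after 3 steps the term is λ.λ.(λ.λ.1 0) 0, not yet normal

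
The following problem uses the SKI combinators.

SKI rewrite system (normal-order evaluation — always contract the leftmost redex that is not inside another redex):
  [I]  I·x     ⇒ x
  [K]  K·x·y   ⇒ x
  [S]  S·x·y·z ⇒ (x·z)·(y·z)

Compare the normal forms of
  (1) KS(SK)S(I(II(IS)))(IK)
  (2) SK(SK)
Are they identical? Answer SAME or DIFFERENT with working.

Answer: SAME — A ⇓ SK(SK), B ⇓ SK(SK)

Derivation:
Term A:
  start: KS(SK)S(I(II(IS)))(IK)
  step 1: SS(I(II(IS)))(IK)
  step 2: S(IK)(I(II(IS))(IK))
  step 3: SK(I(II(IS))(IK))
  step 4: SK(II(IS)(IK))
  step 5: SK(I(IS)(IK))
  step 6: SK(IS(IK))
  step 7: SK(S(IK))
  step 8: SK(SK)

Term B:
  start: SK(SK)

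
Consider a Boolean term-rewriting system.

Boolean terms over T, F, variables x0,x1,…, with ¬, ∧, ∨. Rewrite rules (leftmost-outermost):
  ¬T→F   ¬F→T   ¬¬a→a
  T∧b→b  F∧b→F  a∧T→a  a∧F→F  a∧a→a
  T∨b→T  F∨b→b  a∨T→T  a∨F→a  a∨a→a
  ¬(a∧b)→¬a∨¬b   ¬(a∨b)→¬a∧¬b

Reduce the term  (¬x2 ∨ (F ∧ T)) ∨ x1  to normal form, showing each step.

Answer: normal form = ¬x2 ∨ x1  (in 2 steps)

Derivation:
  start: (¬x2 ∨ (F ∧ T)) ∨ x1
  →1  (¬x2 ∨ F) ∨ x1
  →2  ¬x2 ∨ x1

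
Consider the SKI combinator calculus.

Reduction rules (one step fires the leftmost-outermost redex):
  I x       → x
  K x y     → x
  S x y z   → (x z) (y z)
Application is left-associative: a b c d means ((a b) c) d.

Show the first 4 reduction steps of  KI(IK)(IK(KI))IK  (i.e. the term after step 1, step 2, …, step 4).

  start: KI(IK)(IK(KI))IK
  [1] I(IK(KI))IK
  [2] IK(KI)IK
  [3] K(KI)IK
  [4] KIK

Answer: after 4 steps: KIK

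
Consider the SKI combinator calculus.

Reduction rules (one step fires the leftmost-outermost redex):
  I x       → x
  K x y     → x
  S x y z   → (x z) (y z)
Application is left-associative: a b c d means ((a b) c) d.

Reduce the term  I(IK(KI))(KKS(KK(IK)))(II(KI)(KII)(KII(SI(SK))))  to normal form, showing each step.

Answer: normal form = I  (in 4 steps)

Reduction:
  start: I(IK(KI))(KKS(KK(IK)))(II(KI)(KII)(KII(SI(SK))))
  step 1: IK(KI)(KKS(KK(IK)))(II(KI)(KII)(KII(SI(SK))))
  step 2: K(KI)(KKS(KK(IK)))(II(KI)(KII)(KII(SI(SK))))
  step 3: KI(II(KI)(KII)(KII(SI(SK))))
  step 4: I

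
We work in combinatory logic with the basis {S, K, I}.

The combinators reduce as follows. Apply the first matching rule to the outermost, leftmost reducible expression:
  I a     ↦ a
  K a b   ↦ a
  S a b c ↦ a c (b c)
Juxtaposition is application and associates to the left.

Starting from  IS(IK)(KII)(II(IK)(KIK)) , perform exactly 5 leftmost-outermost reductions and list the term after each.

  start: IS(IK)(KII)(II(IK)(KIK))
  step 1: S(IK)(KII)(II(IK)(KIK))
  step 2: IK(II(IK)(KIK))(KII(II(IK)(KIK)))
  step 3: K(II(IK)(KIK))(KII(II(IK)(KIK)))
  step 4: II(IK)(KIK)
  step 5: I(IK)(KIK)

Answer: after 5 steps: I(IK)(KIK)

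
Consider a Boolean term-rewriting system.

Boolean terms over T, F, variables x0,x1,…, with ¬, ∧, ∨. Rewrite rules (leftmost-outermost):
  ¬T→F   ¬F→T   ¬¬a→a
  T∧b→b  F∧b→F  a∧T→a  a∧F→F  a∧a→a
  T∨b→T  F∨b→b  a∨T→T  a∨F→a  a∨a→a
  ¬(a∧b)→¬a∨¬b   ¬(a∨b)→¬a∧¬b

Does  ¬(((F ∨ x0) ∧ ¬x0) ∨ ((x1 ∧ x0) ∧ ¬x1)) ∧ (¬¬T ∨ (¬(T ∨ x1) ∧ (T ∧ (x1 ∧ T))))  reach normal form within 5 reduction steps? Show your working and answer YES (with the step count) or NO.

Answer: NO — after 5 steps the term is ((¬x0 ∨ ¬¬x0) ∧ ¬((x1 ∧ x0) ∧ ¬x1)) ∧ (¬¬T ∨ (¬(T ∨ x1) ∧ (T ∧ (x1 ∧ T)))), not yet normal

Reduction:
  start: ¬(((F ∨ x0) ∧ ¬x0) ∨ ((x1 ∧ x0) ∧ ¬x1)) ∧ (¬¬T ∨ (¬(T ∨ x1) ∧ (T ∧ (x1 ∧ T))))
  step 1: (¬((F ∨ x0) ∧ ¬x0) ∧ ¬((x1 ∧ x0) ∧ ¬x1)) ∧ (¬¬T ∨ (¬(T ∨ x1) ∧ (T ∧ (x1 ∧ T))))
  step 2: ((¬(F ∨ x0) ∨ ¬¬x0) ∧ ¬((x1 ∧ x0) ∧ ¬x1)) ∧ (¬¬T ∨ (¬(T ∨ x1) ∧ (T ∧ (x1 ∧ T))))
  step 3: (((¬F ∧ ¬x0) ∨ ¬¬x0) ∧ ¬((x1 ∧ x0) ∧ ¬x1)) ∧ (¬¬T ∨ (¬(T ∨ x1) ∧ (T ∧ (x1 ∧ T))))
  step 4: (((T ∧ ¬x0) ∨ ¬¬x0) ∧ ¬((x1 ∧ x0) ∧ ¬x1)) ∧ (¬¬T ∨ (¬(T ∨ x1) ∧ (T ∧ (x1 ∧ T))))
  step 5: ((¬x0 ∨ ¬¬x0) ∧ ¬((x1 ∧ x0) ∧ ¬x1)) ∧ (¬¬T ∨ (¬(T ∨ x1) ∧ (T ∧ (x1 ∧ T))))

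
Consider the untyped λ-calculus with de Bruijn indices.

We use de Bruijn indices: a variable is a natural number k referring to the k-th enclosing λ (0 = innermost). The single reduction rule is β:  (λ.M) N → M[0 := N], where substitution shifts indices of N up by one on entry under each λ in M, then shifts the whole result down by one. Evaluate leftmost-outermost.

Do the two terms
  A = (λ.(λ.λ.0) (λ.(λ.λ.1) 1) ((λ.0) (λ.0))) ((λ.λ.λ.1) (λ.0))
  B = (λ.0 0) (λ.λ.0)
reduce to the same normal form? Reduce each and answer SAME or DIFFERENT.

Answer: SAME — A ⇓ λ.0, B ⇓ λ.0

Working:
Term A:
  start: (λ.(λ.λ.0) (λ.(λ.λ.1) 1) ((λ.0) (λ.0))) ((λ.λ.λ.1) (λ.0))
  [1] (λ.λ.0) (λ.(λ.λ.1) ((λ.λ.λ.1) (λ.0))) ((λ.0) (λ.0))
  [2] (λ.0) ((λ.0) (λ.0))
  [3] (λ.0) (λ.0)
  [4] λ.0

Term B:
  start: (λ.0 0) (λ.λ.0)
  [1] (λ.λ.0) (λ.λ.0)
  [2] λ.0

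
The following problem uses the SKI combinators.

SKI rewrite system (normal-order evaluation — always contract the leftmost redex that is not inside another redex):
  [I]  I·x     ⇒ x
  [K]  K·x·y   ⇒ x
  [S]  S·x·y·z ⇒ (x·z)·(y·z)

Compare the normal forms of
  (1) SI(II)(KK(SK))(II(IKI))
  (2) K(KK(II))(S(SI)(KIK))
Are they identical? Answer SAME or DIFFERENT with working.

Answer: SAME — A ⇓ K, B ⇓ K

Working:
Term A:
  start: SI(II)(KK(SK))(II(IKI))
  →1  I(KK(SK))(II(KK(SK)))(II(IKI))
  →2  KK(SK)(II(KK(SK)))(II(IKI))
  →3  K(II(KK(SK)))(II(IKI))
  →4  II(KK(SK))
  →5  I(KK(SK))
  →6  KK(SK)
  →7  K

Term B:
  start: K(KK(II))(S(SI)(KIK))
  →1  KK(II)
  →2  K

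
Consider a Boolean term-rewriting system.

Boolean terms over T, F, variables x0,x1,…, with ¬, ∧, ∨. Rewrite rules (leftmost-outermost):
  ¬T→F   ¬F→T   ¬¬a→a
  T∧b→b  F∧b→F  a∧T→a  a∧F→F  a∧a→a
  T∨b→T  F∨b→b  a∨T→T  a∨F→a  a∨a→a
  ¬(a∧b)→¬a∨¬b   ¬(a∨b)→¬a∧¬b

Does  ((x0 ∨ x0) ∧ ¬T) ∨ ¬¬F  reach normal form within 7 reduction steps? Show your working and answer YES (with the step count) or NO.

Answer: YES — reaches normal form F in 5 ≤ 7 steps

Reduction:
  start: ((x0 ∨ x0) ∧ ¬T) ∨ ¬¬F
  step 1: (x0 ∧ ¬T) ∨ ¬¬F
  step 2: (x0 ∧ F) ∨ ¬¬F
  step 3: F ∨ ¬¬F
  step 4: ¬¬F
  step 5: F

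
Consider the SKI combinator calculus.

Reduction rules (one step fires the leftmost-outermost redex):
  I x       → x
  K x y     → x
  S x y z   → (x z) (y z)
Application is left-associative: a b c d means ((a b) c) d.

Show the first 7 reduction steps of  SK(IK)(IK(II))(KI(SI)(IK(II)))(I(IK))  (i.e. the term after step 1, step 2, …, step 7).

Answer: after 7 steps: IK

Derivation:
  start: SK(IK)(IK(II))(KI(SI)(IK(II)))(I(IK))
  →1  K(IK(II))(IK(IK(II)))(KI(SI)(IK(II)))(I(IK))
  →2  IK(II)(KI(SI)(IK(II)))(I(IK))
  →3  K(II)(KI(SI)(IK(II)))(I(IK))
  →4  II(I(IK))
  →5  I(I(IK))
  →6  I(IK)
  →7  IK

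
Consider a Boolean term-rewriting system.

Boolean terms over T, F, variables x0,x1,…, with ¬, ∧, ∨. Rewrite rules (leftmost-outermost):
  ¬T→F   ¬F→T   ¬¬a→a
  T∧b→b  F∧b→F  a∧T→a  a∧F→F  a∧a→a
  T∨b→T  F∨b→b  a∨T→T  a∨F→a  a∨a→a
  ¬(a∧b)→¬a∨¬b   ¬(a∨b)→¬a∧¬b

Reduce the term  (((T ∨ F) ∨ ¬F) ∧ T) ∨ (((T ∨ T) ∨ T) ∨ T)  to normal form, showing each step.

Answer: normal form = T  (in 4 steps)

Working:
  start: (((T ∨ F) ∨ ¬F) ∧ T) ∨ (((T ∨ T) ∨ T) ∨ T)
  →1  ((T ∨ F) ∨ ¬F) ∨ (((T ∨ T) ∨ T) ∨ T)
  →2  (T ∨ ¬F) ∨ (((T ∨ T) ∨ T) ∨ T)
  →3  T ∨ (((T ∨ T) ∨ T) ∨ T)
  →4  T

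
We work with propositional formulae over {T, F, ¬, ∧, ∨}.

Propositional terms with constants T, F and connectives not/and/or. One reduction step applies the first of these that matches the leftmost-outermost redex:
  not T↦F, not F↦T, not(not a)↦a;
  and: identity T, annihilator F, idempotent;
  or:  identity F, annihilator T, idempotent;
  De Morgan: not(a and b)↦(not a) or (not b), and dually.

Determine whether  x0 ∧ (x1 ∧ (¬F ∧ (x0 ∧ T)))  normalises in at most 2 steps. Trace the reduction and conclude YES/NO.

  start: x0 ∧ (x1 ∧ (¬F ∧ (x0 ∧ T)))
  [1] x0 ∧ (x1 ∧ (T ∧ (x0 ∧ T)))
  [2] x0 ∧ (x1 ∧ (x0 ∧ T))

Answer: NO — after 2 steps the term is x0 ∧ (x1 ∧ (x0 ∧ T)), not yet normal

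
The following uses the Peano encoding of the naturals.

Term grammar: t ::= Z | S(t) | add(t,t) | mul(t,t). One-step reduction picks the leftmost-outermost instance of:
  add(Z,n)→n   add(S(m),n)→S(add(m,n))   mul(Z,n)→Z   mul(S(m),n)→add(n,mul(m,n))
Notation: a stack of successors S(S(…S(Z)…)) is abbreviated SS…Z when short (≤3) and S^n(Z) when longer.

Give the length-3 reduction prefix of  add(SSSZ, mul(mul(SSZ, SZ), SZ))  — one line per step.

  start: add(SSSZ, mul(mul(SSZ, SZ), SZ))
  [1] S(add(SSZ, mul(mul(SSZ, SZ), SZ)))
  [2] S(S(add(SZ, mul(mul(SSZ, SZ), SZ))))
  [3] S(S(S(add(Z, mul(mul(SSZ, SZ), SZ)))))

Answer: after 3 steps: S(S(S(add(Z, mul(mul(SSZ, SZ), SZ)))))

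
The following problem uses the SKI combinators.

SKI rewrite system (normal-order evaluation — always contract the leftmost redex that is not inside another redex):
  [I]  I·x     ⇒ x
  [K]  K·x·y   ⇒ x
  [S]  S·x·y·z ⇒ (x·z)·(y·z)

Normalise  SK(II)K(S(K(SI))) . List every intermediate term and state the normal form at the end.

  start: SK(II)K(S(K(SI)))
  step 1: KK(IIK)(S(K(SI)))
  step 2: K(S(K(SI)))

Answer: normal form = K(S(K(SI)))  (in 2 steps)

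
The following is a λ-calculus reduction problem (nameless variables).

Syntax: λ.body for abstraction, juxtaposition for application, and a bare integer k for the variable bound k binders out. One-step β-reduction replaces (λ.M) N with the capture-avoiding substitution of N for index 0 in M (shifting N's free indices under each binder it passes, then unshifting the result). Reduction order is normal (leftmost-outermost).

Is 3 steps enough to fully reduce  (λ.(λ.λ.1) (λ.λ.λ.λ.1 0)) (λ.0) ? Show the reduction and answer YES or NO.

Answer: YES — reaches normal form λ.λ.λ.λ.λ.1 0 in 2 ≤ 3 steps

Derivation:
  start: (λ.(λ.λ.1) (λ.λ.λ.λ.1 0)) (λ.0)
  [1] (λ.λ.1) (λ.λ.λ.λ.1 0)
  [2] λ.λ.λ.λ.λ.1 0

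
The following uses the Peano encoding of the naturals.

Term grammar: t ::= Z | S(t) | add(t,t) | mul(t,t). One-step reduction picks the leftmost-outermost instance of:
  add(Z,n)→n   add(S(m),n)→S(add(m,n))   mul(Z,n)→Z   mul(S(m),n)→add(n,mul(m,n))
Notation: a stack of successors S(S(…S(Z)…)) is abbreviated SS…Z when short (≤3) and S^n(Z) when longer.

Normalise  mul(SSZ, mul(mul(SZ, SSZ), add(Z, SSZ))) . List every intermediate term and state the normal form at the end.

Answer: normal form = S^8(Z)  (in 45 steps)

Reduction:
  start: mul(SSZ, mul(mul(SZ, SSZ), add(Z, SSZ)))
  step 1: add(mul(mul(SZ, SSZ), add(Z, SSZ)), mul(SZ, mul(mul(SZ, SSZ), add(Z, SSZ))))
  step 2: add(mul(add(SSZ, mul(Z, SSZ)), add(Z, SSZ)), mul(SZ, mul(mul(SZ, SSZ), add(Z, SSZ))))
  step 3: add(mul(S(add(SZ, mul(Z, SSZ))), add(Z, SSZ)), mul(SZ, mul(mul(SZ, SSZ), add(Z, SSZ))))
  step 4: add(add(add(Z, SSZ), mul(add(SZ, mul(Z, SSZ)), add(Z, SSZ))), mul(SZ, mul(mul(SZ, SSZ), add(Z, SSZ))))
  step 5: add(add(SSZ, mul(add(SZ, mul(Z, SSZ)), add(Z, SSZ))), mul(SZ, mul(mul(SZ, SSZ), add(Z, SSZ))))
  step 6: add(S(add(SZ, mul(add(SZ, mul(Z, SSZ)), add(Z, SSZ)))), mul(SZ, mul(mul(SZ, SSZ), add(Z, SSZ))))
  step 7: S(add(add(SZ, mul(add(SZ, mul(Z, SSZ)), add(Z, SSZ))), mul(SZ, mul(mul(SZ, SSZ), add(Z, SSZ)))))
  step 8: S(add(S(add(Z, mul(add(SZ, mul(Z, SSZ)), add(Z, SSZ)))), mul(SZ, mul(mul(SZ, SSZ), add(Z, SSZ)))))
  step 9: S(S(add(add(Z, mul(add(SZ, mul(Z, SSZ)), add(Z, SSZ))), mul(SZ, mul(mul(SZ, SSZ), add(Z, SSZ))))))
  step 10: S(S(add(mul(add(SZ, mul(Z, SSZ)), add(Z, SSZ)), mul(SZ, mul(mul(SZ, SSZ), add(Z, SSZ))))))
  step 11: S(S(add(mul(S(add(Z, mul(Z, SSZ))), add(Z, SSZ)), mul(SZ, mul(mul(SZ, SSZ), add(Z, SSZ))))))
  step 12: S(S(add(add(add(Z, SSZ), mul(add(Z, mul(Z, SSZ)), add(Z, SSZ))), mul(SZ, mul(mul(SZ, SSZ), add(Z, SSZ))))))
  step 13: S(S(add(add(SSZ, mul(add(Z, mul(Z, SSZ)), add(Z, SSZ))), mul(SZ, mul(mul(SZ, SSZ), add(Z, SSZ))))))
  step 14: S(S(add(S(add(SZ, mul(add(Z, mul(Z, SSZ)), add(Z, SSZ)))), mul(SZ, mul(mul(SZ, SSZ), add(Z, SSZ))))))
  step 15: S(S(S(add(add(SZ, mul(add(Z, mul(Z, SSZ)), add(Z, SSZ))), mul(SZ, mul(mul(SZ, SSZ), add(Z, SSZ)))))))
  step 16: S(S(S(add(S(add(Z, mul(add(Z, mul(Z, SSZ)), add(Z, SSZ)))), mul(SZ, mul(mul(SZ, SSZ), add(Z, SSZ)))))))
  step 17: S(S(S(S(add(add(Z, mul(add(Z, mul(Z, SSZ)), add(Z, SSZ))), mul(SZ, mul(mul(SZ, SSZ), add(Z, SSZ))))))))
  step 18: S(S(S(S(add(mul(add(Z, mul(Z, SSZ)), add(Z, SSZ)), mul(SZ, mul(mul(SZ, SSZ), add(Z, SSZ))))))))
  step 19: S(S(S(S(add(mul(mul(Z, SSZ), add(Z, SSZ)), mul(SZ, mul(mul(SZ, SSZ), add(Z, SSZ))))))))
  step 20: S(S(S(S(add(mul(Z, add(Z, SSZ)), mul(SZ, mul(mul(SZ, SSZ), add(Z, SSZ))))))))
  step 21: S(S(S(S(add(Z, mul(SZ, mul(mul(SZ, SSZ), add(Z, SSZ))))))))
  step 22: S(S(S(S(mul(SZ, mul(mul(SZ, SSZ), add(Z, SSZ)))))))
  step 23: S(S(S(S(add(mul(mul(SZ, SSZ), add(Z, SSZ)), mul(Z, mul(mul(SZ, SSZ), add(Z, SSZ))))))))
  step 24: S(S(S(S(add(mul(add(SSZ, mul(Z, SSZ)), add(Z, SSZ)), mul(Z, mul(mul(SZ, SSZ), add(Z, SSZ))))))))
  step 25: S(S(S(S(add(mul(S(add(SZ, mul(Z, SSZ))), add(Z, SSZ)), mul(Z, mul(mul(SZ, SSZ), add(Z, SSZ))))))))
  step 26: S(S(S(S(add(add(add(Z, SSZ), mul(add(SZ, mul(Z, SSZ)), add(Z, SSZ))), mul(Z, mul(mul(SZ, SSZ), add(Z, SSZ))))))))
  step 27: S(S(S(S(add(add(SSZ, mul(add(SZ, mul(Z, SSZ)), add(Z, SSZ))), mul(Z, mul(mul(SZ, SSZ), add(Z, SSZ))))))))
  step 28: S(S(S(S(add(S(add(SZ, mul(add(SZ, mul(Z, SSZ)), add(Z, SSZ)))), mul(Z, mul(mul(SZ, SSZ), add(Z, SSZ))))))))
  step 29: S(S(S(S(S(add(add(SZ, mul(add(SZ, mul(Z, SSZ)), add(Z, SSZ))), mul(Z, mul(mul(SZ, SSZ), add(Z, SSZ)))))))))
  step 30: S(S(S(S(S(add(S(add(Z, mul(add(SZ, mul(Z, SSZ)), add(Z, SSZ)))), mul(Z, mul(mul(SZ, SSZ), add(Z, SSZ)))))))))
  step 31: S(S(S(S(S(S(add(add(Z, mul(add(SZ, mul(Z, SSZ)), add(Z, SSZ))), mul(Z, mul(mul(SZ, SSZ), add(Z, SSZ))))))))))
  step 32: S(S(S(S(S(S(add(mul(add(SZ, mul(Z, SSZ)), add(Z, SSZ)), mul(Z, mul(mul(SZ, SSZ), add(Z, SSZ))))))))))
  step 33: S(S(S(S(S(S(add(mul(S(add(Z, mul(Z, SSZ))), add(Z, SSZ)), mul(Z, mul(mul(SZ, SSZ), add(Z, SSZ))))))))))
  step 34: S(S(S(S(S(S(add(add(add(Z, SSZ), mul(add(Z, mul(Z, SSZ)), add(Z, SSZ))), mul(Z, mul(mul(SZ, SSZ), add(Z, SSZ))))))))))
  step 35: S(S(S(S(S(S(add(add(SSZ, mul(add(Z, mul(Z, SSZ)), add(Z, SSZ))), mul(Z, mul(mul(SZ, SSZ), add(Z, SSZ))))))))))
  step 36: S(S(S(S(S(S(add(S(add(SZ, mul(add(Z, mul(Z, SSZ)), add(Z, SSZ)))), mul(Z, mul(mul(SZ, SSZ), add(Z, SSZ))))))))))
  step 37: S(S(S(S(S(S(S(add(add(SZ, mul(add(Z, mul(Z, SSZ)), add(Z, SSZ))), mul(Z, mul(mul(SZ, SSZ), add(Z, SSZ)))))))))))
  step 38: S(S(S(S(S(S(S(add(S(add(Z, mul(add(Z, mul(Z, SSZ)), add(Z, SSZ)))), mul(Z, mul(mul(SZ, SSZ), add(Z, SSZ)))))))))))
  step 39: S(S(S(S(S(S(S(S(add(add(Z, mul(add(Z, mul(Z, SSZ)), add(Z, SSZ))), mul(Z, mul(mul(SZ, SSZ), add(Z, SSZ))))))))))))
  step 40: S(S(S(S(S(S(S(S(add(mul(add(Z, mul(Z, SSZ)), add(Z, SSZ)), mul(Z, mul(mul(SZ, SSZ), add(Z, SSZ))))))))))))
  step 41: S(S(S(S(S(S(S(S(add(mul(mul(Z, SSZ), add(Z, SSZ)), mul(Z, mul(mul(SZ, SSZ), add(Z, SSZ))))))))))))
  step 42: S(S(S(S(S(S(S(S(add(mul(Z, add(Z, SSZ)), mul(Z, mul(mul(SZ, SSZ), add(Z, SSZ))))))))))))
  step 43: S(S(S(S(S(S(S(S(add(Z, mul(Z, mul(mul(SZ, SSZ), add(Z, SSZ))))))))))))
  step 44: S(S(S(S(S(S(S(S(mul(Z, mul(mul(SZ, SSZ), add(Z, SSZ)))))))))))
  step 45: S^8(Z)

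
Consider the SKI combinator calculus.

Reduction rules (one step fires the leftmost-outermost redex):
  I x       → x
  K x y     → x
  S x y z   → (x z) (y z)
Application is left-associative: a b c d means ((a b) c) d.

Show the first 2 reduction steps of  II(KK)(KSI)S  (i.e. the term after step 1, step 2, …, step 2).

  start: II(KK)(KSI)S
  →1  I(KK)(KSI)S
  →2  KK(KSI)S

Answer: after 2 steps: KK(KSI)S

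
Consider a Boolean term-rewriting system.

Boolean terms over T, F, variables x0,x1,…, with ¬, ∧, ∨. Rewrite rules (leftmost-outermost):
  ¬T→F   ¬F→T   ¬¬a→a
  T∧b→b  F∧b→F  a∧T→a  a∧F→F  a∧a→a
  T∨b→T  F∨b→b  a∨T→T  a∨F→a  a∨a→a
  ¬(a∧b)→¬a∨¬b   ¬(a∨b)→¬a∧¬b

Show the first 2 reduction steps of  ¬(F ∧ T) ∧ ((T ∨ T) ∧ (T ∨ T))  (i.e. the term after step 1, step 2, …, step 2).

  start: ¬(F ∧ T) ∧ ((T ∨ T) ∧ (T ∨ T))
  [1] (¬F ∨ ¬T) ∧ ((T ∨ T) ∧ (T ∨ T))
  [2] (T ∨ ¬T) ∧ ((T ∨ T) ∧ (T ∨ T))

Answer: after 2 steps: (T ∨ ¬T) ∧ ((T ∨ T) ∧ (T ∨ T))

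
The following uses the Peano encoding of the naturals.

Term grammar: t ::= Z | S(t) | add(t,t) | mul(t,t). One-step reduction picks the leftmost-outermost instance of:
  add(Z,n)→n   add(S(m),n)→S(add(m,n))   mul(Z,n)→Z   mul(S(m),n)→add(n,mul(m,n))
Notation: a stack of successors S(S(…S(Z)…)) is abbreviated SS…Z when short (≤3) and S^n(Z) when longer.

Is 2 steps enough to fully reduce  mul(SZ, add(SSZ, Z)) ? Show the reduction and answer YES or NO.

  start: mul(SZ, add(SSZ, Z))
  [1] add(add(SSZ, Z), mul(Z, add(SSZ, Z)))
  [2] add(S(add(SZ, Z)), mul(Z, add(SSZ, Z)))

Answer: NO — after 2 steps the term is add(S(add(SZ, Z)), mul(Z, add(SSZ, Z))), not yet normal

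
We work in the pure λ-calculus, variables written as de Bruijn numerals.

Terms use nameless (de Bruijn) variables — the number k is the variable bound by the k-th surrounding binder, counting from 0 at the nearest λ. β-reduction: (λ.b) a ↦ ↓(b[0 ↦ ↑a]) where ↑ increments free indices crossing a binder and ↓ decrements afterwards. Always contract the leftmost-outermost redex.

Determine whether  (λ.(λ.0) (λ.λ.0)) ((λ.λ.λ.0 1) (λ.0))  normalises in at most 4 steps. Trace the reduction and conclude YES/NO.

  start: (λ.(λ.0) (λ.λ.0)) ((λ.λ.λ.0 1) (λ.0))
  step 1: (λ.0) (λ.λ.0)
  step 2: λ.λ.0

Answer: YES — reaches normal form λ.λ.0 in 2 ≤ 4 steps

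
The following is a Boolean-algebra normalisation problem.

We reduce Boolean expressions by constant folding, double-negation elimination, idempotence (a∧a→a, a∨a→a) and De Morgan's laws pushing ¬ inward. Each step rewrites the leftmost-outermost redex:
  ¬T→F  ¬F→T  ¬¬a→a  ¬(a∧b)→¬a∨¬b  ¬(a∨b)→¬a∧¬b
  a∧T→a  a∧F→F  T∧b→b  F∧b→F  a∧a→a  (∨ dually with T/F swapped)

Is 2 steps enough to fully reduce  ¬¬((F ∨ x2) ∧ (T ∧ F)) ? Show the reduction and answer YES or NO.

  start: ¬¬((F ∨ x2) ∧ (T ∧ F))
  →1  (F ∨ x2) ∧ (T ∧ F)
  →2  x2 ∧ (T ∧ F)

Answer: NO — after 2 steps the term is x2 ∧ (T ∧ F), not yet normal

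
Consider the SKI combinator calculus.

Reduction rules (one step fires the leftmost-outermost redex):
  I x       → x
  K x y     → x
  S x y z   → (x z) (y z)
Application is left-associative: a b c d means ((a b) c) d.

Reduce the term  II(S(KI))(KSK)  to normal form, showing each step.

  start: II(S(KI))(KSK)
  step 1: I(S(KI))(KSK)
  step 2: S(KI)(KSK)
  step 3: S(KI)S

Answer: normal form = S(KI)S  (in 3 steps)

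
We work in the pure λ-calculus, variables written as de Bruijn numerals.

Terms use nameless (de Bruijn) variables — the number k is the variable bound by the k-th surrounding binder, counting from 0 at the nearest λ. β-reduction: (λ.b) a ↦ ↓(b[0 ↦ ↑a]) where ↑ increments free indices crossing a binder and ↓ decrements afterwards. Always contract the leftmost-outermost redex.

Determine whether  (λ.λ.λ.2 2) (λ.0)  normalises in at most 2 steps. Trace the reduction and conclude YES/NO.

  start: (λ.λ.λ.2 2) (λ.0)
  →1  λ.λ.(λ.0) (λ.0)
  →2  λ.λ.λ.0

Answer: YES — reaches normal form λ.λ.λ.0 in 2 ≤ 2 steps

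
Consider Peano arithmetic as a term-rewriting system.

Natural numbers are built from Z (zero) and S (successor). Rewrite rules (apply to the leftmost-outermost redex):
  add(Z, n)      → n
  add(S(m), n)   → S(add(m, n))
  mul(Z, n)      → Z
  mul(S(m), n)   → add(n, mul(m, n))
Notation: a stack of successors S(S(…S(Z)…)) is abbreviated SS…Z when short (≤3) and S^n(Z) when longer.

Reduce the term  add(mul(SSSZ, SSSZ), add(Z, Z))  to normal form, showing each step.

  start: add(mul(SSSZ, SSSZ), add(Z, Z))
  [1] add(add(SSSZ, mul(SSZ, SSSZ)), add(Z, Z))
  [2] add(S(add(SSZ, mul(SSZ, SSSZ))), add(Z, Z))
  [3] S(add(add(SSZ, mul(SSZ, SSSZ)), add(Z, Z)))
  [4] S(add(S(add(SZ, mul(SSZ, SSSZ))), add(Z, Z)))
  [5] S(S(add(add(SZ, mul(SSZ, SSSZ)), add(Z, Z))))
  [6] S(S(add(S(add(Z, mul(SSZ, SSSZ))), add(Z, Z))))
  [7] S(S(S(add(add(Z, mul(SSZ, SSSZ)), add(Z, Z)))))
  [8] S(S(S(add(mul(SSZ, SSSZ), add(Z, Z)))))
  [9] S(S(S(add(add(SSSZ, mul(SZ, SSSZ)), add(Z, Z)))))
  [10] S(S(S(add(S(add(SSZ, mul(SZ, SSSZ))), add(Z, Z)))))
  [11] S(S(S(S(add(add(SSZ, mul(SZ, SSSZ)), add(Z, Z))))))
  [12] S(S(S(S(add(S(add(SZ, mul(SZ, SSSZ))), add(Z, Z))))))
  [13] S(S(S(S(S(add(add(SZ, mul(SZ, SSSZ)), add(Z, Z)))))))
  [14] S(S(S(S(S(add(S(add(Z, mul(SZ, SSSZ))), add(Z, Z)))))))
  [15] S(S(S(S(S(S(add(add(Z, mul(SZ, SSSZ)), add(Z, Z))))))))
  [16] S(S(S(S(S(S(add(mul(SZ, SSSZ), add(Z, Z))))))))
  [17] S(S(S(S(S(S(add(add(SSSZ, mul(Z, SSSZ)), add(Z, Z))))))))
  [18] S(S(S(S(S(S(add(S(add(SSZ, mul(Z, SSSZ))), add(Z, Z))))))))
  [19] S(S(S(S(S(S(S(add(add(SSZ, mul(Z, SSSZ)), add(Z, Z)))))))))
  [20] S(S(S(S(S(S(S(add(S(add(SZ, mul(Z, SSSZ))), add(Z, Z)))))))))
  [21] S(S(S(S(S(S(S(S(add(add(SZ, mul(Z, SSSZ)), add(Z, Z))))))))))
  [22] S(S(S(S(S(S(S(S(add(S(add(Z, mul(Z, SSSZ))), add(Z, Z))))))))))
  [23] S(S(S(S(S(S(S(S(S(add(add(Z, mul(Z, SSSZ)), add(Z, Z)))))))))))
  [24] S(S(S(S(S(S(S(S(S(add(mul(Z, SSSZ), add(Z, Z)))))))))))
  [25] S(S(S(S(S(S(S(S(S(add(Z, add(Z, Z)))))))))))
  [26] S(S(S(S(S(S(S(S(S(add(Z, Z))))))))))
  [27] S^9(Z)

Answer: normal form = S^9(Z)  (in 27 steps)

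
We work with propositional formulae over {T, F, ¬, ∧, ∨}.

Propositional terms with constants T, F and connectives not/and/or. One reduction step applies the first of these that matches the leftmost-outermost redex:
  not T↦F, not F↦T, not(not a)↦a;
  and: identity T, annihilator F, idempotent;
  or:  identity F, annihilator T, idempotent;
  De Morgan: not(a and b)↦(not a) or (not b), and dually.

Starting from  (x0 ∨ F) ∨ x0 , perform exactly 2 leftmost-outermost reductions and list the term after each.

  start: (x0 ∨ F) ∨ x0
  →1  x0 ∨ x0
  →2  x0

Answer: after 2 steps: x0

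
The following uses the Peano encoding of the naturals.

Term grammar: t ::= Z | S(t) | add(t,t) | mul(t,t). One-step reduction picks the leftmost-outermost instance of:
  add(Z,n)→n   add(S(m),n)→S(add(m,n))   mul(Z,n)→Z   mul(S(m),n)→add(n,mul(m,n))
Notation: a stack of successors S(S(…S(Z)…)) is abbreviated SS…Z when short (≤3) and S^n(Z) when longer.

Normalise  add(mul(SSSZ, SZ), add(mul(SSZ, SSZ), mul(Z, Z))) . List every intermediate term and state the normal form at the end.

  start: add(mul(SSSZ, SZ), add(mul(SSZ, SSZ), mul(Z, Z)))
  →1  add(add(SZ, mul(SSZ, SZ)), add(mul(SSZ, SSZ), mul(Z, Z)))
  →2  add(S(add(Z, mul(SSZ, SZ))), add(mul(SSZ, SSZ), mul(Z, Z)))
  →3  S(add(add(Z, mul(SSZ, SZ)), add(mul(SSZ, SSZ), mul(Z, Z))))
  →4  S(add(mul(SSZ, SZ), add(mul(SSZ, SSZ), mul(Z, Z))))
  →5  S(add(add(SZ, mul(SZ, SZ)), add(mul(SSZ, SSZ), mul(Z, Z))))
  →6  S(add(S(add(Z, mul(SZ, SZ))), add(mul(SSZ, SSZ), mul(Z, Z))))
  →7  S(S(add(add(Z, mul(SZ, SZ)), add(mul(SSZ, SSZ), mul(Z, Z)))))
  →8  S(S(add(mul(SZ, SZ), add(mul(SSZ, SSZ), mul(Z, Z)))))
  →9  S(S(add(add(SZ, mul(Z, SZ)), add(mul(SSZ, SSZ), mul(Z, Z)))))
  →10  S(S(add(S(add(Z, mul(Z, SZ))), add(mul(SSZ, SSZ), mul(Z, Z)))))
  →11  S(S(S(add(add(Z, mul(Z, SZ)), add(mul(SSZ, SSZ), mul(Z, Z))))))
  →12  S(S(S(add(mul(Z, SZ), add(mul(SSZ, SSZ), mul(Z, Z))))))
  →13  S(S(S(add(Z, add(mul(SSZ, SSZ), mul(Z, Z))))))
  →14  S(S(S(add(mul(SSZ, SSZ), mul(Z, Z)))))
  →15  S(S(S(add(add(SSZ, mul(SZ, SSZ)), mul(Z, Z)))))
  →16  S(S(S(add(S(add(SZ, mul(SZ, SSZ))), mul(Z, Z)))))
  →17  S(S(S(S(add(add(SZ, mul(SZ, SSZ)), mul(Z, Z))))))
  →18  S(S(S(S(add(S(add(Z, mul(SZ, SSZ))), mul(Z, Z))))))
  →19  S(S(S(S(S(add(add(Z, mul(SZ, SSZ)), mul(Z, Z)))))))
  →20  S(S(S(S(S(add(mul(SZ, SSZ), mul(Z, Z)))))))
  →21  S(S(S(S(S(add(add(SSZ, mul(Z, SSZ)), mul(Z, Z)))))))
  →22  S(S(S(S(S(add(S(add(SZ, mul(Z, SSZ))), mul(Z, Z)))))))
  →23  S(S(S(S(S(S(add(add(SZ, mul(Z, SSZ)), mul(Z, Z))))))))
  →24  S(S(S(S(S(S(add(S(add(Z, mul(Z, SSZ))), mul(Z, Z))))))))
  →25  S(S(S(S(S(S(S(add(add(Z, mul(Z, SSZ)), mul(Z, Z)))))))))
  →26  S(S(S(S(S(S(S(add(mul(Z, SSZ), mul(Z, Z)))))))))
  →27  S(S(S(S(S(S(S(add(Z, mul(Z, Z)))))))))
  →28  S(S(S(S(S(S(S(mul(Z, Z))))))))
  →29  S^7(Z)

Answer: normal form = S^7(Z)  (in 29 steps)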